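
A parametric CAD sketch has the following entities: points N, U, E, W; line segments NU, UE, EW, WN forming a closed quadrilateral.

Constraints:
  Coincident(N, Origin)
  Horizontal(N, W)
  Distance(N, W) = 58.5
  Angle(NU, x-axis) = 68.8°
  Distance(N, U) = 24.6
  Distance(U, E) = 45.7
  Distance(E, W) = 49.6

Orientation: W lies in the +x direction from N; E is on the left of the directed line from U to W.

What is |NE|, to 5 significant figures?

67.315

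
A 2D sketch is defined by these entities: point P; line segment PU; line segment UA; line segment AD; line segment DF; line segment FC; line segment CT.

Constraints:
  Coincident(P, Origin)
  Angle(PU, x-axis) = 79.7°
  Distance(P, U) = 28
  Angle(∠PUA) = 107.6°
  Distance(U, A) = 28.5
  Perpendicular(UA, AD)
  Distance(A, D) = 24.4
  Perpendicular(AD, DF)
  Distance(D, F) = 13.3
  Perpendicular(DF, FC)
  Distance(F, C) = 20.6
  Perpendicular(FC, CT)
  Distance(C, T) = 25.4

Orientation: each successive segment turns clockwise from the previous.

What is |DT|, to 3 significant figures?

23.9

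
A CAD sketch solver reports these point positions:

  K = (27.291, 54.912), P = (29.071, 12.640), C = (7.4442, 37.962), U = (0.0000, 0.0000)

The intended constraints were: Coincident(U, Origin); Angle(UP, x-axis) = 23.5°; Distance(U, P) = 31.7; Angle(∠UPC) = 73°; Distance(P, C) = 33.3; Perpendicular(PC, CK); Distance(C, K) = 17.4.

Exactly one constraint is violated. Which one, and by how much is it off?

Distance(C, K) = 17.4 — off by 8.70.

U = (0.00, 0.00) ✓; UP at 23.50° ✓; |UP| = 31.70 ✓; ∠UPC = 73.00° ✓; |PC| = 33.30 ✓; ∠(PC, CK) = 90.00° ✓; |CK| = 26.10 ✗.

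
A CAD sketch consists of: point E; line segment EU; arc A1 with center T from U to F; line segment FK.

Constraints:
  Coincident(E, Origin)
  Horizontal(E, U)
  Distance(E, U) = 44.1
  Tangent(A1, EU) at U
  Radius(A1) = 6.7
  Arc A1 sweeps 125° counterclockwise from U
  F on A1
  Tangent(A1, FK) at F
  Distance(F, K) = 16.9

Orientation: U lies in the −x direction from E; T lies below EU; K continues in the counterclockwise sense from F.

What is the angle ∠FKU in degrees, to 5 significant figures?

25.216°

E is at the origin; EU is horizontal with |EU| = 44.1 and U on the −x side, so U = (-44.100, 0.0000). A1 meets EU tangentially, so TU is at right angles to EU, so T = U + (0, -6.7) = (-44.100, -6.7000). On A1, U sits at bearing 90° from T; a 125° counterclockwise sweep puts F at bearing 215°, so F = T + 6.7·(cos 215°, sin 215°) = (-49.588, -10.543). A1 meets FK tangentially, so TF is at right angles to FK, so FK runs along (−sin 215°, cos 215°); with |FK| = 16.9, K = (-39.895, -24.387). Then cos ∠FKU = KF·KU / (|KF||KU|), giving 25.216°.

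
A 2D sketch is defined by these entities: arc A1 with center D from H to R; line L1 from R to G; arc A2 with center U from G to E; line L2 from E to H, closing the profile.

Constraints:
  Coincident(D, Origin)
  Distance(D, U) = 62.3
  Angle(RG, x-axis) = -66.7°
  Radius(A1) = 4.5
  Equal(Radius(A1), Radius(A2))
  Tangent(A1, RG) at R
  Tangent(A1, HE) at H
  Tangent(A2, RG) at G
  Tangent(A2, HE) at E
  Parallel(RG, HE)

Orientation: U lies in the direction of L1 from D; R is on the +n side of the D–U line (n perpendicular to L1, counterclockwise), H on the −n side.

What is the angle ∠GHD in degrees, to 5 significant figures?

81.780°

The slot axis is L1's direction at -66.7°, so u = (cos -66.7°, sin -66.7°) = (0.39555, -0.91845) and n = (−sin -66.7°, cos -66.7°) = (0.91845, 0.39555). D is at the origin and U lies 62.3 along u from D, so U = 62.3·u = (24.642, -57.219). Tangency of A1 to both parallel lines with radius 4.5 puts R and H at D ± 4.5·n: R = (4.1330, 1.7800), H = (-4.1330, -1.7800). Equal radii place G and E the same way about U: G = U + 4.5·n = (28.775, -55.439), E = U − 4.5·n = (20.509, -58.999). Then cos ∠GHD = HG·HD / (|HG||HD|), giving 81.780°.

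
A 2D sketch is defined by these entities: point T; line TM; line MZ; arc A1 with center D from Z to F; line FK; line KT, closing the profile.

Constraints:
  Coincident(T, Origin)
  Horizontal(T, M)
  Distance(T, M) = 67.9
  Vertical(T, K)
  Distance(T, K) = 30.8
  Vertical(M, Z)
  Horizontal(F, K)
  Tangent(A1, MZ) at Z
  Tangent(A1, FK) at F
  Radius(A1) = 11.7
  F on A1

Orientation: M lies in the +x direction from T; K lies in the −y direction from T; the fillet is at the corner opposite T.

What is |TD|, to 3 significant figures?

59.4

T is at the origin; TM is horizontal with |TM| = 67.9 and M on the +x side, so M = (67.9, 0.00). TK is vertical with |TK| = 30.8 and K on the −y side, so K = (0.00, -30.8). The virtual corner opposite T is at (67.9, -30.8). A1 meets MZ tangentially, so DZ is at right angles to MZ and the tangent condition forces DF to be normal to FK, with radius 11.7, so the center D sits 11.7 in from both sides at D = (56.2, -19.1). Then |TD| = |D − T| = 59.4.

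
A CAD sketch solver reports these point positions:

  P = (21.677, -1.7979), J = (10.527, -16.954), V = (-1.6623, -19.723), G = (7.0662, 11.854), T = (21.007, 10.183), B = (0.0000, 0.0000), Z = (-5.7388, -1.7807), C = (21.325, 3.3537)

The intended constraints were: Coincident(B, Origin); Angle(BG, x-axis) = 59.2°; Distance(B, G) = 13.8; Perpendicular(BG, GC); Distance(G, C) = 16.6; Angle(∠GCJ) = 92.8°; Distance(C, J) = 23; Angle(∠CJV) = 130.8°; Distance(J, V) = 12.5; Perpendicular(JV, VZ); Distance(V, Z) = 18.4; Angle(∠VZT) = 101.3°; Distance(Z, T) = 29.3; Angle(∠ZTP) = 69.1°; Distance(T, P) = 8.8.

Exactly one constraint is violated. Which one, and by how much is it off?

Distance(T, P) = 8.8 — off by 3.20.

B = (0.00, 0.00) ✓; BG at 59.20° ✓; |BG| = 13.80 ✓; ∠(BG, GC) = 90.00° ✓; |GC| = 16.60 ✓; ∠GCJ = 92.80° ✓; |CJ| = 23.00 ✓; ∠CJV = 130.8° ✓; |JV| = 12.50 ✓; ∠(JV, VZ) = 90.00° ✓; |VZ| = 18.40 ✓; ∠VZT = 101.3° ✓; |ZT| = 29.30 ✓; ∠ZTP = 69.10° ✓; |TP| = 12.00 ✗.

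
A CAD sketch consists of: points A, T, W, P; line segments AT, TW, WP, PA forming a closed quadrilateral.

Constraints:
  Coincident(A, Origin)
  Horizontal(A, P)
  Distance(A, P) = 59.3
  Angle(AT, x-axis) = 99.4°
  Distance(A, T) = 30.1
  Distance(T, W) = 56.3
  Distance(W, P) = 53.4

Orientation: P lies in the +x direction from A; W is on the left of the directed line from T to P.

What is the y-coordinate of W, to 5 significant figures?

51.919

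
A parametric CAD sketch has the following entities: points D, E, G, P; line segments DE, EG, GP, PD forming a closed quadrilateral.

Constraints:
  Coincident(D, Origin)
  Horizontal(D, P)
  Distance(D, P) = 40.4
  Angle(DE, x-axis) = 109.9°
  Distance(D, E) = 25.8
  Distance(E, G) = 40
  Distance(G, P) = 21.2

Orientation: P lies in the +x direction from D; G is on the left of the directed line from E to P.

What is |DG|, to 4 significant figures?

36.21

Checks: |EG| = 40.00 ✓; |GP| = 21.20 ✓.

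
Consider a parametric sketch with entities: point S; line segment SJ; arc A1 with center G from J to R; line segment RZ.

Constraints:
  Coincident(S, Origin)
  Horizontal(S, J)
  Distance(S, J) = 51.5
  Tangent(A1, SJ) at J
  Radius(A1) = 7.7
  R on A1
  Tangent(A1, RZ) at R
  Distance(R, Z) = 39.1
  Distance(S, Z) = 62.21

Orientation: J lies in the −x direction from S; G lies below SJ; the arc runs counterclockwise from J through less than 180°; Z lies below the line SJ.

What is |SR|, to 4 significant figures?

59.48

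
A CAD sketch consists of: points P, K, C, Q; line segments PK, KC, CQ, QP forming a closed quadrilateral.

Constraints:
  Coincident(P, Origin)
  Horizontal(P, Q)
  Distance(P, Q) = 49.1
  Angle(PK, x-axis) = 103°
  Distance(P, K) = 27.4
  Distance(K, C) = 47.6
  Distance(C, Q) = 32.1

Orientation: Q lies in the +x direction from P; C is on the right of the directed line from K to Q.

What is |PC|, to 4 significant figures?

23.81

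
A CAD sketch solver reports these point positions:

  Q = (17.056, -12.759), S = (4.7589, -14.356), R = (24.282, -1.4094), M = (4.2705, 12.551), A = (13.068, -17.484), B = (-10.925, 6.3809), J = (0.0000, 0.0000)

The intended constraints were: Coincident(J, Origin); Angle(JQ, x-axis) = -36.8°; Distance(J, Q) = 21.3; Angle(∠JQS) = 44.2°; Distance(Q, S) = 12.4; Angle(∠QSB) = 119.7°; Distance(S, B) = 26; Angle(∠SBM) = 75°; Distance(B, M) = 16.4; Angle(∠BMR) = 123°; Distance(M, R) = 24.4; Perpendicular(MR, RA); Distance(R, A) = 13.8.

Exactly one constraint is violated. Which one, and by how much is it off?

Distance(R, A) = 13.8 — off by 5.80.

J = (0.00, 0.00) ✓; JQ at -36.80° ✓; |JQ| = 21.30 ✓; ∠JQS = 44.20° ✓; |QS| = 12.40 ✓; ∠QSB = 119.7° ✓; |SB| = 26.00 ✓; ∠SBM = 75.00° ✓; |BM| = 16.40 ✓; ∠BMR = 123.0° ✓; |MR| = 24.40 ✓; ∠(MR, RA) = 90.00° ✓; |RA| = 19.60 ✗.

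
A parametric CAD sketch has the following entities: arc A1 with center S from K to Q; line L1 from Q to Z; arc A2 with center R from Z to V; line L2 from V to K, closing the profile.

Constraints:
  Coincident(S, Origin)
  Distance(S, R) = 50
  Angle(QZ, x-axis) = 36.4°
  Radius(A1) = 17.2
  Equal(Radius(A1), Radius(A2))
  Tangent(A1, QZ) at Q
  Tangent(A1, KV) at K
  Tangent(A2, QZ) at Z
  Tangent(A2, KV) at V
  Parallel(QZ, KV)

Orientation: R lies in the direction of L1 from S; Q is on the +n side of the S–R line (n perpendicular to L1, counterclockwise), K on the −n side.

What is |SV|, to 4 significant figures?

52.88

The slot axis is L1's direction at 36.4°, so u = (cos 36.4°, sin 36.4°) = (0.8049, 0.5934) and n = (−sin 36.4°, cos 36.4°) = (-0.5934, 0.8049). S is at the origin and R lies 50.0 along u from S, so R = 50.0·u = (40.24, 29.67). Tangency of A1 to both parallel lines with radius 17.2 puts Q and K at S ± 17.2·n: Q = (-10.21, 13.84), K = (10.21, -13.84). Equal radii place Z and V the same way about R: Z = R + 17.2·n = (30.04, 43.52), V = R − 17.2·n = (50.45, 15.83). Then |SV| = |V − S| = 52.88.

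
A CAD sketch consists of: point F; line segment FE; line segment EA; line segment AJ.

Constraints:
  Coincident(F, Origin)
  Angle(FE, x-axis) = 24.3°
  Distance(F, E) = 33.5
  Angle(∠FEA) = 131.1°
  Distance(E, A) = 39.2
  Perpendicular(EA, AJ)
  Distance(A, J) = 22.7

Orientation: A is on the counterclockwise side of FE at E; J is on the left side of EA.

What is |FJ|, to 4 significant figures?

61.27

F is at the origin; FE runs at 24.3° with length 33.5, so E = 33.5·(cos 24.3°, sin 24.3°) = (30.53, 13.79). ∠FEA = 131.1°, so EA runs at 24.3° + (180° − 131.1°) = 73.20° from the x-axis; with |EA| = 39.2, A = E + 39.2·(cos 73.20°, sin 73.20°) = (41.86, 51.31). EA is perpendicular to AJ; with |AJ| = 22.7 on the left of EA, J = A + 22.7·(-0.9573, 0.2890) = (20.13, 57.87). Then |FJ| = |J − F| = 61.27.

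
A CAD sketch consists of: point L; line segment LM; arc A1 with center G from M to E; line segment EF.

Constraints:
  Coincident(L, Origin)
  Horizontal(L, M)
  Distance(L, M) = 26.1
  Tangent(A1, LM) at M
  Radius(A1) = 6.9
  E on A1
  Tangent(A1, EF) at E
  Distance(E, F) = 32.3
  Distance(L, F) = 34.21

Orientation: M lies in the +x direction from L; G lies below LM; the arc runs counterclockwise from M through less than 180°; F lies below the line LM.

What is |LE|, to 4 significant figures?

20.22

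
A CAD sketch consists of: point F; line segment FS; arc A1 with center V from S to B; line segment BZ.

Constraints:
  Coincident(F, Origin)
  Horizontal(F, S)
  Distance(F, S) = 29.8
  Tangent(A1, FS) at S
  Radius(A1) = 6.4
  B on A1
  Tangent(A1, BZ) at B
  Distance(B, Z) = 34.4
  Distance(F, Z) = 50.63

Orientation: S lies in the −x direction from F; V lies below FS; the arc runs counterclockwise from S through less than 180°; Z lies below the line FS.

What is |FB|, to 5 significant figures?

36.879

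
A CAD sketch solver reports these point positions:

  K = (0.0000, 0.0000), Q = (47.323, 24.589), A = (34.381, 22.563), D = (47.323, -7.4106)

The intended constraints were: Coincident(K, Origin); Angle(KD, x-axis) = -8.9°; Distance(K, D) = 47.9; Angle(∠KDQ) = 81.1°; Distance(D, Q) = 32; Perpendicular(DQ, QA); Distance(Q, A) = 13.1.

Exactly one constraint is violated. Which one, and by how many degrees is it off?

Perpendicular(DQ, QA) — off by 8.90°.

K = (0.00, 0.00) ✓; KD at -8.900° ✓; |KD| = 47.90 ✓; ∠KDQ = 81.10° ✓; |DQ| = 32.00 ✓; ∠(DQ, QA) = 98.90° ✗; |QA| = 13.10 ✓.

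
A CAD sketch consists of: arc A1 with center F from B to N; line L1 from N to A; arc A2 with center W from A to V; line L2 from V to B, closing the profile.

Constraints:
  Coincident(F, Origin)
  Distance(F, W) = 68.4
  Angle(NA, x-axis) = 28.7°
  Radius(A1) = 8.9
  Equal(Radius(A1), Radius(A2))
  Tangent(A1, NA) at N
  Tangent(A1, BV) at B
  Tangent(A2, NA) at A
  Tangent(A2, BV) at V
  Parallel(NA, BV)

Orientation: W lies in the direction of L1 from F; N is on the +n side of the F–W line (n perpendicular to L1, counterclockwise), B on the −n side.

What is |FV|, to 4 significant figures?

68.98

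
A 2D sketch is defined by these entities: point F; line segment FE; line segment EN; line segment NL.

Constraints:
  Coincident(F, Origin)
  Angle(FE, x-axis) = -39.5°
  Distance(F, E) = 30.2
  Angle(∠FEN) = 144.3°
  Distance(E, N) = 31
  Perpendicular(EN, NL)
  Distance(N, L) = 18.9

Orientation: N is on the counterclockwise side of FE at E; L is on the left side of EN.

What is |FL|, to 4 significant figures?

55.54

F is at the origin; FE runs at -39.5° with length 30.2, so E = 30.2·(cos -39.5°, sin -39.5°) = (23.30, -19.21). ∠FEN = 144.3°, so EN runs at -39.5° + (180° − 144.3°) = -3.800° from the x-axis; with |EN| = 31.0, N = E + 31.0·(cos -3.800°, sin -3.800°) = (54.23, -21.26). The perpendicularity gives NL at right angles to EN; with |NL| = 18.9 on the left of EN, L = N + 18.9·(0.06627, 0.9978) = (55.49, -2.406). Then |FL| = |L − F| = 55.54.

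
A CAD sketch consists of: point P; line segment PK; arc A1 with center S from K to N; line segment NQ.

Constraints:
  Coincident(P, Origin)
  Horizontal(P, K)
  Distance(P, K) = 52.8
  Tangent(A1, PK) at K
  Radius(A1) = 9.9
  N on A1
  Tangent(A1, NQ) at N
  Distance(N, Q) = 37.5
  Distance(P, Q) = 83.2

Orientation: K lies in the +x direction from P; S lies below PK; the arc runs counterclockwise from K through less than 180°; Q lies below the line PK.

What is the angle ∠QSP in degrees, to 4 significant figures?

127.4°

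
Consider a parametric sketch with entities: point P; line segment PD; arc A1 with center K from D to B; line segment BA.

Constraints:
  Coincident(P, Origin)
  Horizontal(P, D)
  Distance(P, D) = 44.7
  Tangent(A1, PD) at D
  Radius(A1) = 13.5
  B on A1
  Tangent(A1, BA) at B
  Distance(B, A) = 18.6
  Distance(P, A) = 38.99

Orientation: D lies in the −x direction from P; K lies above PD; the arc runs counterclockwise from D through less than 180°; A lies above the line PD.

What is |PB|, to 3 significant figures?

33.2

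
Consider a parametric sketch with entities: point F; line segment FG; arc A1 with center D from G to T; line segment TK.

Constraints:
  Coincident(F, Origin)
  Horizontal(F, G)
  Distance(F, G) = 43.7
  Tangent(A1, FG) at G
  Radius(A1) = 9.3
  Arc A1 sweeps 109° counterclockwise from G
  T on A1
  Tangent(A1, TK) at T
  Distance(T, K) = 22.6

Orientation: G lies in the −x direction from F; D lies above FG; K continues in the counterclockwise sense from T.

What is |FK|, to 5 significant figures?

54.053

On A1, G sits at bearing -90° from D; a 109° counterclockwise sweep puts T at bearing 19°, so T = D + 9.3·(cos 19°, sin 19°) = (-34.907, 12.328). Since A1 is tangent to TK there, DT ⟂ TK, so TK runs along (−sin 19°, cos 19°); with |TK| = 22.6, K = (-42.265, 33.697). Then |FK| = |K − F| = 54.053.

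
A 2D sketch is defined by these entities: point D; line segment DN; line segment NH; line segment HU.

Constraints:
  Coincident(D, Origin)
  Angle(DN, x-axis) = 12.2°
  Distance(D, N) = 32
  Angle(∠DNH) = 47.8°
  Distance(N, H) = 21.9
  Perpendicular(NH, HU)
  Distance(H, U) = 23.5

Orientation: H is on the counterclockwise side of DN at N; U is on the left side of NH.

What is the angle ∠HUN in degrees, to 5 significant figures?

42.982°

D is at the origin; DN runs at 12.2° with length 32.0, so N = 32.0·(cos 12.2°, sin 12.2°) = (31.277, 6.7624). ∠DNH = 47.8°, so NH runs at 12.2° + (180° − 47.8°) = 144.40° from the x-axis; with |NH| = 21.9, H = N + 21.9·(cos 144.40°, sin 144.40°) = (13.470, 19.511). NH is perpendicular to HU; with |HU| = 23.5 on the left of NH, U = H + 23.5·(-0.58212, -0.81310) = (-0.20949, 0.40302). Then cos ∠HUN = UH·UN / (|UH||UN|), giving 42.982°.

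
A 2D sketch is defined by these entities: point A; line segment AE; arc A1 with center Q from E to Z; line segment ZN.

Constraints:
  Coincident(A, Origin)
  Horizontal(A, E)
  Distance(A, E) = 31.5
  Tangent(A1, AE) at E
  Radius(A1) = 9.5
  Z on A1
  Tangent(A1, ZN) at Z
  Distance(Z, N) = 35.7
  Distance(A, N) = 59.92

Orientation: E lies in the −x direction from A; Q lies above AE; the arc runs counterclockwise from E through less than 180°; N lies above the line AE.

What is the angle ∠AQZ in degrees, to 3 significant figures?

43.0°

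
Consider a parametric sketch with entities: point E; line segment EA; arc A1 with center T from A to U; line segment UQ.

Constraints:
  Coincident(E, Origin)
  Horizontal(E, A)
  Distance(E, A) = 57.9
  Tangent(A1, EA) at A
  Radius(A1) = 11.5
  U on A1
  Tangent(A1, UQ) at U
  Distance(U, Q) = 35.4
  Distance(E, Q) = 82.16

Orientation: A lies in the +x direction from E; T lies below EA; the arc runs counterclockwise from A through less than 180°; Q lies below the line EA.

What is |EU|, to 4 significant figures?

51.28

E is at the origin; EA is horizontal with |EA| = 57.9 and A on the +x side, so A = (57.90, 0.000). Since A1 is tangent to EA there, TA ⟂ EA, so T = A + (0, -11.5) = (57.90, -11.50). Since TU ⟂ UQ (tangency), |TQ| = √(11.5² + 35.4²) = 37.22 regardless of where U sits on A1. So Q lies on both circle(E, 82.16) and circle(T, 37.22); the below-EA intersection is Q = (66.97, -47.60). U is the foot of the tangent from Q: U = (48.16, -17.61).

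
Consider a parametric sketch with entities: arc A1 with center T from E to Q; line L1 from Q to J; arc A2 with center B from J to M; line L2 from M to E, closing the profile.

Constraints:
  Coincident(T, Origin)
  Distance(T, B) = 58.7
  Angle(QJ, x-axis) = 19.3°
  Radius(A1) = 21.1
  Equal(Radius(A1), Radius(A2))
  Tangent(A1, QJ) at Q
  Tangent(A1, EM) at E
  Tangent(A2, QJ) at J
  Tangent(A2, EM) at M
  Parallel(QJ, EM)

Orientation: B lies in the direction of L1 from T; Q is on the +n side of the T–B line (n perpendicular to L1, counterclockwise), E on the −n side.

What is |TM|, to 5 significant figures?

62.377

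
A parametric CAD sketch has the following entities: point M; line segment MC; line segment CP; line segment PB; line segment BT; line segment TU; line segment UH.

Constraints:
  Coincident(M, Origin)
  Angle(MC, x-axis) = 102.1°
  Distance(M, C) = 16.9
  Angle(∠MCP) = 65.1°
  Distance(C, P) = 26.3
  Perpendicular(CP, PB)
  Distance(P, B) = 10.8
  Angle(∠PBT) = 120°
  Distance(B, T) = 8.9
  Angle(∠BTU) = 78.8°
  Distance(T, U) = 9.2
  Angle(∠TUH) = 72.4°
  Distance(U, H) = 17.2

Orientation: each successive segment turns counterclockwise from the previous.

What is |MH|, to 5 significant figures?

27.288

M is at the origin; MC runs at 102.1° with length 16.9, so C = (-3.5426, 16.525). ∠MCP = 65.1° gives CP at -143.00° from the x-axis; with |CP| = 26.3, P = (-24.547, 0.69680). CP is perpendicular to PB, so PB runs at -53.000°; with |PB| = 10.8, B = (-18.047, -7.9285). ∠PBT = 120.0° gives BT at 7.0000° from the x-axis; with |BT| = 8.9, T = (-9.2134, -6.8438). ∠BTU = 78.8° gives TU at 108.20° from the x-axis; with |TU| = 9.2, U = (-12.087, 1.8959). ∠TUH = 72.4° gives UH at -144.20° from the x-axis; with |UH| = 17.2, H = (-26.037, -8.1654). Then |MH| = |H − M| = 27.288.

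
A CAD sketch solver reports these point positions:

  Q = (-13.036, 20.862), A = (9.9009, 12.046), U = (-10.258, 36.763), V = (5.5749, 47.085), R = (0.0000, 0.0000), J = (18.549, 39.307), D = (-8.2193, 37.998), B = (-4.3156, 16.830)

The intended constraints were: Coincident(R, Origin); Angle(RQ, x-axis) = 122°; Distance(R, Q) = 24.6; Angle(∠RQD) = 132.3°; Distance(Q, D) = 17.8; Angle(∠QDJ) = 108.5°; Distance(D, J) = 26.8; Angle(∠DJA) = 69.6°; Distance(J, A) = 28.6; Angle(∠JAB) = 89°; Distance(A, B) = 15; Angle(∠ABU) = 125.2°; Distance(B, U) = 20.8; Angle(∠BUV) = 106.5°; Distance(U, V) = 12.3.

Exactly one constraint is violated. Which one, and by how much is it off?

Distance(U, V) = 12.3 — off by 6.60.

R = (0.00, 0.00) ✓; RQ at 122.0° ✓; |RQ| = 24.60 ✓; ∠RQD = 132.3° ✓; |QD| = 17.80 ✓; ∠QDJ = 108.5° ✓; |DJ| = 26.80 ✓; ∠DJA = 69.60° ✓; |JA| = 28.60 ✓; ∠JAB = 89.00° ✓; |AB| = 15.00 ✓; ∠ABU = 125.2° ✓; |BU| = 20.80 ✓; ∠BUV = 106.5° ✓; |UV| = 18.90 ✗.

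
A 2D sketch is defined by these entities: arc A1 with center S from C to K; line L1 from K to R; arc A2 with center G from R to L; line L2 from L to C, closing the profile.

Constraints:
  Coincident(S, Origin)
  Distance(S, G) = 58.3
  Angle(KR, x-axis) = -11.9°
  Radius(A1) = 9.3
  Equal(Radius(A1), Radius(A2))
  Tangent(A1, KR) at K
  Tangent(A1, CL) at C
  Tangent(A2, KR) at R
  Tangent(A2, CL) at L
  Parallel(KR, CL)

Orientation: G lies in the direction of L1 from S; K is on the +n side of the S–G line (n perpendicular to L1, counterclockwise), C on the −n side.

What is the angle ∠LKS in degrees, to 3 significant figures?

72.3°

The slot axis is L1's direction at -11.9°, so u = (cos -11.9°, sin -11.9°) = (0.979, -0.206) and n = (−sin -11.9°, cos -11.9°) = (0.206, 0.979). S is at the origin and G lies 58.3 along u from S, so G = 58.3·u = (57.0, -12.0). Tangency of A1 to both parallel lines with radius 9.3 puts K and C at S ± 9.3·n: K = (1.92, 9.10), C = (-1.92, -9.10). Equal radii place R and L the same way about G: R = G + 9.3·n = (59.0, -2.92), L = G − 9.3·n = (55.1, -21.1). Then cos ∠LKS = KL·KS / (|KL||KS|), giving 72.3°.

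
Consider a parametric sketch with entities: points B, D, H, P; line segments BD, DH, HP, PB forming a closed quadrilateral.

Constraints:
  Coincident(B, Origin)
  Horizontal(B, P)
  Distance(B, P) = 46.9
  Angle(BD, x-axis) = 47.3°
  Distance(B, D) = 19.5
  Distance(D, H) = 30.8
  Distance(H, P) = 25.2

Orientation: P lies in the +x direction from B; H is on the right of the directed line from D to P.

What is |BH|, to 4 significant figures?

29.25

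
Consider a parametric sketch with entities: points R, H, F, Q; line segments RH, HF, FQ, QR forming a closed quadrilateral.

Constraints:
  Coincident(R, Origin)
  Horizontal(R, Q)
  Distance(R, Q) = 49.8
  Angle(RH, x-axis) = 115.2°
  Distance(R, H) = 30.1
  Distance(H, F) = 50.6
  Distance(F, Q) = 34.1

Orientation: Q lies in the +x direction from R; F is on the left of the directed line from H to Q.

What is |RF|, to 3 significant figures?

49.2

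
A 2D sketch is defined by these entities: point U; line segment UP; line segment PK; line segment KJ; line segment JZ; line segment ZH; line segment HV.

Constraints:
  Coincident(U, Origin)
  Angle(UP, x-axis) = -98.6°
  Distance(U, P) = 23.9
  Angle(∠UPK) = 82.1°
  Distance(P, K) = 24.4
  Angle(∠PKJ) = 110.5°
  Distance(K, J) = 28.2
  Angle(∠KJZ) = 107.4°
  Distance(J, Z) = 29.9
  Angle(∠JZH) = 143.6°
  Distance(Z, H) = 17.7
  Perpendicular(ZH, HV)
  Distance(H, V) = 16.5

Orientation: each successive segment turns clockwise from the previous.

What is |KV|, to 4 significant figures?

42.90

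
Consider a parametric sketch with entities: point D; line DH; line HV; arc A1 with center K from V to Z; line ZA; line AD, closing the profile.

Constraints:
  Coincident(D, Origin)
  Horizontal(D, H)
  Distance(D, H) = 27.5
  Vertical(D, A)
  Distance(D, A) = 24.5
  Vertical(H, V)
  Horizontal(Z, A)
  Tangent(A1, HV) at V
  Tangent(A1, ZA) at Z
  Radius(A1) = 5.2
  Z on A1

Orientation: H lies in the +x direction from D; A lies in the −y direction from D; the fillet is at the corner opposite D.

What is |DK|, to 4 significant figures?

29.49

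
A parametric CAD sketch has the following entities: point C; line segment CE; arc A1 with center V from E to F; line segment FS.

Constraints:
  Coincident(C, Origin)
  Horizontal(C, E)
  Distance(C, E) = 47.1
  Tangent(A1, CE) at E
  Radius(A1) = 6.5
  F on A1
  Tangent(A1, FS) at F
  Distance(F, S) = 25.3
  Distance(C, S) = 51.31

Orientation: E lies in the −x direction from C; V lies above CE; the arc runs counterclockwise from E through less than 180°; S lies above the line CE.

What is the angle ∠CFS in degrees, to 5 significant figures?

98.374°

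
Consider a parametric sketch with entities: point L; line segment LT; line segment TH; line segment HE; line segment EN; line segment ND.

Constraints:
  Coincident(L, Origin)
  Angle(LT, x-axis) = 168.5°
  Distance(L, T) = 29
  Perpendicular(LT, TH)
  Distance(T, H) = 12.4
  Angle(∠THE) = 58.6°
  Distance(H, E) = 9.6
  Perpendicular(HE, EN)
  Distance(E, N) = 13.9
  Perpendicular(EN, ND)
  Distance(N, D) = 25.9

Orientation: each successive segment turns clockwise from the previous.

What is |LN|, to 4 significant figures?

28.40

L is at the origin; LT runs at 168.5° with length 29.0, so T = (-28.42, 5.782). The perpendicularity gives TH at right angles to LT, so TH runs at 78.50°; with |TH| = 12.4, H = (-25.95, 17.93). ∠THE = 58.6° gives HE at -42.90° from the x-axis; with |HE| = 9.6, E = (-18.91, 11.40). HE ⟂ EN, so EN runs at -132.9°; with |EN| = 13.9, N = (-28.38, 1.215). Then |LN| = |N − L| = 28.40.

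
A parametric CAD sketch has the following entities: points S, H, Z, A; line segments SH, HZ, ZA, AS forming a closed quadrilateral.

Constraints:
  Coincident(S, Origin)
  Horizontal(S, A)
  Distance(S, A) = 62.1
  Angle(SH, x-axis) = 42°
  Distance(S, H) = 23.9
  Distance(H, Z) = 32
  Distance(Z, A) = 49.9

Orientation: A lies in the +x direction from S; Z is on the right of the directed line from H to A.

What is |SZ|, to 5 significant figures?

21.694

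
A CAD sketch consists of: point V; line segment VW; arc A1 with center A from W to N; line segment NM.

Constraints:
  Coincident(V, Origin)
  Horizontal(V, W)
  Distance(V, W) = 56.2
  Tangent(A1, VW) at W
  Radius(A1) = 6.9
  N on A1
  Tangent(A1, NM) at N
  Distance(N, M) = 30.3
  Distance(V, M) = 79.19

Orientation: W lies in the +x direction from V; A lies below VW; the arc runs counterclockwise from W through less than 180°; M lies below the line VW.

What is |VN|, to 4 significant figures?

52.40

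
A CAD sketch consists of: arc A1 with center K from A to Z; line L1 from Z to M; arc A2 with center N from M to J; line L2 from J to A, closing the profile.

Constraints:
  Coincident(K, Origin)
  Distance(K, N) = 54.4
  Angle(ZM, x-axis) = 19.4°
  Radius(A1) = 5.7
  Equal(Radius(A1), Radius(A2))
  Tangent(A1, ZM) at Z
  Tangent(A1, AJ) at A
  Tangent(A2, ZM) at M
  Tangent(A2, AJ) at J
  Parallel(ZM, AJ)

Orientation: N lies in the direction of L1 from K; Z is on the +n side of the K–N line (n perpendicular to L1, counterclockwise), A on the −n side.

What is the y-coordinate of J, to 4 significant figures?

12.69

The slot axis is L1's direction at 19.4°, so u = (cos 19.4°, sin 19.4°) = (0.9432, 0.3322) and n = (−sin 19.4°, cos 19.4°) = (-0.3322, 0.9432). K is at the origin and N lies 54.4 along u from K, so N = 54.4·u = (51.31, 18.07). Tangency of A1 to both parallel lines with radius 5.7 puts Z and A at K ± 5.7·n: Z = (-1.893, 5.376), A = (1.893, -5.376). Equal radii place M and J the same way about N: M = N + 5.7·n = (49.42, 23.45), J = N − 5.7·n = (53.20, 12.69). So J.y = 12.69.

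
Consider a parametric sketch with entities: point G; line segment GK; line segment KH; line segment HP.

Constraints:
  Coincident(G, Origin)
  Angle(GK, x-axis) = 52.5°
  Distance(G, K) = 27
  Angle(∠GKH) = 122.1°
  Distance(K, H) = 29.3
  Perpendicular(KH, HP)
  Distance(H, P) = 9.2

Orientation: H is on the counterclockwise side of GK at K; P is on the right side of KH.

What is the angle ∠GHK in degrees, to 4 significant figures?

27.66°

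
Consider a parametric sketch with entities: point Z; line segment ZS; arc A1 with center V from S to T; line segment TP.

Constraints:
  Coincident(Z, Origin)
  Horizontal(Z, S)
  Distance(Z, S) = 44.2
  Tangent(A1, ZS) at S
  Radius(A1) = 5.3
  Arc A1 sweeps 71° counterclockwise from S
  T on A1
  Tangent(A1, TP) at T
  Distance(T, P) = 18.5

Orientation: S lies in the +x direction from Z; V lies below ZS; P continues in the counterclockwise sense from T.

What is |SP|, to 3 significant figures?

23.8

Z is at the origin; ZS is horizontal with |ZS| = 44.2 and S on the +x side, so S = (44.2, 0.00). The tangent condition forces VS to be normal to ZS, so V = S + (0, -5.3) = (44.2, -5.30). On A1, S sits at bearing 90° from V; a 71° counterclockwise sweep puts T at bearing 161°, so T = V + 5.3·(cos 161°, sin 161°) = (39.2, -3.57). Tangency of A1 to TP means the radius VT is perpendicular to TP, so TP runs along (−sin 161°, cos 161°); with |TP| = 18.5, P = (33.2, -21.1). Then |SP| = |P − S| = 23.8.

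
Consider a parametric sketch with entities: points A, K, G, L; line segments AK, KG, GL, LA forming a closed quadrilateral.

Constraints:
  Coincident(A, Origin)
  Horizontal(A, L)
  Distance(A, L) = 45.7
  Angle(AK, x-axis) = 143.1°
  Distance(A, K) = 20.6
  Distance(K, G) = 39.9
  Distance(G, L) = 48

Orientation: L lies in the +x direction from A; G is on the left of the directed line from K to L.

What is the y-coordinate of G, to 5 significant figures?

36.896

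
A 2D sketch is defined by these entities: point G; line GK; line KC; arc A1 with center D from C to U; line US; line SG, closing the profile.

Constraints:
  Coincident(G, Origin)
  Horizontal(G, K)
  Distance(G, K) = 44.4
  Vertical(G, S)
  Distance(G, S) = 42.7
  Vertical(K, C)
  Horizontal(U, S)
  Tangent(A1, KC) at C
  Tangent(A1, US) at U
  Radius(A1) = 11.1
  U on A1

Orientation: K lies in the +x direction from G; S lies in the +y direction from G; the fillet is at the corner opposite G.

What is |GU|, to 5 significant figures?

54.150

G is at the origin; G and K share the same y with |GK| = 44.4 and K on the +x side, so K = (44.400, 0.0000). GS is vertical with |GS| = 42.7 and S on the +y side, so S = (0.0000, 42.700). The virtual corner opposite G is at (44.400, 42.700). Since A1 is tangent to KC there, DC ⟂ KC and A1 meets US tangentially, so DU is at right angles to US, with radius 11.1, so the center D sits 11.1 in from both sides at D = (33.300, 31.600). That places the tangent points at C = (44.400, 31.600) on KC and U = (33.300, 42.700) on US. Then |GU| = |U − G| = 54.150.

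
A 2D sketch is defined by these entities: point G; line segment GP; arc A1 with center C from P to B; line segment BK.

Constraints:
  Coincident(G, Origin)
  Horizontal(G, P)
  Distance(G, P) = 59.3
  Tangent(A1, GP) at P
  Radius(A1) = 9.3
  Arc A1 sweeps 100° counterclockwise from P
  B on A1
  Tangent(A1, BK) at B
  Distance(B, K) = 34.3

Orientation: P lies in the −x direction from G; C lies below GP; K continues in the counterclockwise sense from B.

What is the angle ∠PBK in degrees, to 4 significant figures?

130.0°

G is at the origin; GP is horizontal with |GP| = 59.3 and P on the −x side, so P = (-59.30, 0.000). The tangent condition forces CP to be normal to GP, so C = P + (0, -9.3) = (-59.30, -9.300). On A1, P sits at bearing 90° from C; a 100° counterclockwise sweep puts B at bearing 190°, so B = C + 9.3·(cos 190°, sin 190°) = (-68.46, -10.91). Since A1 is tangent to BK there, CB ⟂ BK, so BK runs along (−sin 190°, cos 190°); with |BK| = 34.3, K = (-62.50, -44.69). Then cos ∠PBK = BP·BK / (|BP||BK|), giving 130.0°.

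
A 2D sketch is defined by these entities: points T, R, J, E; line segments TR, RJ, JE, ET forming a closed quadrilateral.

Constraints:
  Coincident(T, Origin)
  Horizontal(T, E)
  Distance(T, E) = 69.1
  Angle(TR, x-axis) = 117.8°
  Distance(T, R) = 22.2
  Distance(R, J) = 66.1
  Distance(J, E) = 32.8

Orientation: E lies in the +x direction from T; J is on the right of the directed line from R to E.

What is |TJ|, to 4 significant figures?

47.10

Checks: |RJ| = 66.10 ✓; |JE| = 32.80 ✓.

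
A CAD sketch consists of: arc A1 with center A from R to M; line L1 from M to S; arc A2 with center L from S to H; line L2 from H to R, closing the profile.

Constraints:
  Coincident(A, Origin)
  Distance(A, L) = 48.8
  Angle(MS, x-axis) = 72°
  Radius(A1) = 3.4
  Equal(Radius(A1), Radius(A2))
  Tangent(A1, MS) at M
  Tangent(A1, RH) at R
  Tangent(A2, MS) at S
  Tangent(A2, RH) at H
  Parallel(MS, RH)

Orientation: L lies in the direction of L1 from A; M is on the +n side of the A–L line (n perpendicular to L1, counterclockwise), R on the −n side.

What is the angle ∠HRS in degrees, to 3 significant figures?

7.93°

The slot axis is L1's direction at 72.0°, so u = (cos 72.0°, sin 72.0°) = (0.309, 0.951) and n = (−sin 72.0°, cos 72.0°) = (-0.951, 0.309). A is at the origin and L lies 48.8 along u from A, so L = 48.8·u = (15.1, 46.4). Tangency of A1 to both parallel lines with radius 3.4 puts M and R at A ± 3.4·n: M = (-3.23, 1.05), R = (3.23, -1.05). Equal radii place S and H the same way about L: S = L + 3.4·n = (11.8, 47.5), H = L − 3.4·n = (18.3, 45.4). Then cos ∠HRS = RH·RS / (|RH||RS|), giving 7.93°.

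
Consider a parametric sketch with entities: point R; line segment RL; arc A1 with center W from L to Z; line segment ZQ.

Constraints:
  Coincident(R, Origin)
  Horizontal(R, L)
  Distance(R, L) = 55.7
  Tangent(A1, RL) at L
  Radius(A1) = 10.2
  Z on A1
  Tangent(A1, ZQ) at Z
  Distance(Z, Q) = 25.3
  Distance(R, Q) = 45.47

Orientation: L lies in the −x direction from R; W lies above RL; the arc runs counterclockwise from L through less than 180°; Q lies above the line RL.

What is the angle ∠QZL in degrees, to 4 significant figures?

148.0°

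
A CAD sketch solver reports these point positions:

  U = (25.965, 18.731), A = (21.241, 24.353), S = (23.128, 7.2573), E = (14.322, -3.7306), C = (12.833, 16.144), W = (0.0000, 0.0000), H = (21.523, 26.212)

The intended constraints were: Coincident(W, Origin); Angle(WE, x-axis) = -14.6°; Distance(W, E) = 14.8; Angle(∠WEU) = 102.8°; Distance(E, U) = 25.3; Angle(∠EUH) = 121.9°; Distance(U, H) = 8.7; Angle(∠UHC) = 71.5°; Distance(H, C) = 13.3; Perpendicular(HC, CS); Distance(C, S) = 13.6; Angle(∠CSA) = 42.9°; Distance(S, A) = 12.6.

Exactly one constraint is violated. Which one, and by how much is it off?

Distance(S, A) = 12.6 — off by 4.60.

W = (0.00, 0.00) ✓; WE at -14.60° ✓; |WE| = 14.80 ✓; ∠WEU = 102.8° ✓; |EU| = 25.30 ✓; ∠EUH = 121.9° ✓; |UH| = 8.700 ✓; ∠UHC = 71.50° ✓; |HC| = 13.30 ✓; ∠(HC, CS) = 90.00° ✓; |CS| = 13.60 ✓; ∠CSA = 42.90° ✓; |SA| = 17.20 ✗.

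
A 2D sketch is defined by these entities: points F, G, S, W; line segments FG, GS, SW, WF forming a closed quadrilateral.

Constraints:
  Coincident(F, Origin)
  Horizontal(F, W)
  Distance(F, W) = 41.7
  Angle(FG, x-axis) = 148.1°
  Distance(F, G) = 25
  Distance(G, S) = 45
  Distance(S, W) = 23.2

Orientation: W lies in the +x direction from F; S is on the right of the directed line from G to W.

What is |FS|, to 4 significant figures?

20.34

Checks: |GS| = 45.00 ✓; |SW| = 23.20 ✓.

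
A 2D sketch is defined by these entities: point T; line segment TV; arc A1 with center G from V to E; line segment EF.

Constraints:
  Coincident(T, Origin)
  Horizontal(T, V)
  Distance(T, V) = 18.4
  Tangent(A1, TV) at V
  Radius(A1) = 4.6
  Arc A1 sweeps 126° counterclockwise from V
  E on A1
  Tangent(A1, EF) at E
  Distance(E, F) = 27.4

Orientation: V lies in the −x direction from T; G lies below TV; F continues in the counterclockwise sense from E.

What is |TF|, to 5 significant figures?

30.079

T is at the origin; TV is horizontal with |TV| = 18.4 and V on the −x side, so V = (-18.400, 0.0000). Since A1 is tangent to TV there, GV ⟂ TV, so G = V + (0, -4.6) = (-18.400, -4.6000). On A1, V sits at bearing 90° from G; a 126° counterclockwise sweep puts E at bearing 216°, so E = G + 4.6·(cos 216°, sin 216°) = (-22.121, -7.3038). Since A1 is tangent to EF there, GE ⟂ EF, so EF runs along (−sin 216°, cos 216°); with |EF| = 27.4, F = (-6.0162, -29.471). Then |TF| = |F − T| = 30.079.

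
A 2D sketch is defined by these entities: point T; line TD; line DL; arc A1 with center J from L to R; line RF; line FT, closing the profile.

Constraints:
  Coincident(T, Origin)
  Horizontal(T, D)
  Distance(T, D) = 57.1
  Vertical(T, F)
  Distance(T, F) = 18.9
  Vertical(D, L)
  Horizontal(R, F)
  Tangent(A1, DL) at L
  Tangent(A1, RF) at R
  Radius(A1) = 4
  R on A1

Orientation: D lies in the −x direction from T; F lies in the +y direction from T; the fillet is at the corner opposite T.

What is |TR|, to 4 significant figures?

56.36

The virtual corner opposite T is at (-57.10, 18.90). The tangent condition forces JL to be normal to DL and A1 meets RF tangentially, so JR is at right angles to RF, with radius 4.0, so the center J sits 4.0 in from both sides at J = (-53.10, 14.90). That places the tangent points at L = (-57.10, 14.90) on DL and R = (-53.10, 18.90) on RF. Then |TR| = |R − T| = 56.36.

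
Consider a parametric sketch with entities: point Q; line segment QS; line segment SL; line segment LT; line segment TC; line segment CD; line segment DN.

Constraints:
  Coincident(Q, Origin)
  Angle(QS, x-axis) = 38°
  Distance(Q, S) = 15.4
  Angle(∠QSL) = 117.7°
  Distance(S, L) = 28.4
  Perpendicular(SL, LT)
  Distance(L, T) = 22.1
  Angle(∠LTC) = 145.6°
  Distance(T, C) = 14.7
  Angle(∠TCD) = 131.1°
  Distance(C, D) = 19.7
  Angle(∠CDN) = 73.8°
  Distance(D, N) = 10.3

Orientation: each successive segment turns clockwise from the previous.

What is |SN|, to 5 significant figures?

26.463

Q is at the origin; QS runs at 38.0° with length 15.4, so S = (12.135, 9.4812). ∠QSL = 117.7° gives SL at -24.300° from the x-axis; with |SL| = 28.4, L = (38.019, -2.2058). The perpendicularity gives LT at right angles to SL, so LT runs at -114.30°; with |LT| = 22.1, T = (28.925, -22.348). ∠LTC = 145.6° gives TC at -148.70° from the x-axis; with |TC| = 14.7, C = (16.364, -29.985). ∠TCD = 131.1° gives CD at 162.40° from the x-axis; with |CD| = 19.7, D = (-2.4136, -24.028). ∠CDN = 73.8° gives DN at 56.200° from the x-axis; with |DN| = 10.3, N = (3.3162, -15.469). Then |SN| = |N − S| = 26.463.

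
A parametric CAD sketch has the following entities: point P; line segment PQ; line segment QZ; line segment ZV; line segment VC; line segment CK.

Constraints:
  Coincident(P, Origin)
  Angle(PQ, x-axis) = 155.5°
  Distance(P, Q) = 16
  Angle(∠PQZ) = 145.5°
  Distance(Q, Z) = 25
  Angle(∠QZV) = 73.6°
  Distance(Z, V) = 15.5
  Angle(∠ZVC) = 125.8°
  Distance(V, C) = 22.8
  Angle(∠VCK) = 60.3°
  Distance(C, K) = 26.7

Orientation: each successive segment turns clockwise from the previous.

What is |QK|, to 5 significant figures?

5.4586

P is at the origin; PQ runs at 155.5° with length 16.0, so Q = (-14.559, 6.6351). ∠PQZ = 145.5° gives QZ at 121.00° from the x-axis; with |QZ| = 25.0, Z = (-27.435, 28.064). ∠QZV = 73.6° gives ZV at 14.600° from the x-axis; with |ZV| = 15.5, V = (-12.436, 31.971). ∠ZVC = 125.8° gives VC at -39.600° from the x-axis; with |VC| = 22.8, C = (5.1319, 17.438). ∠VCK = 60.3° gives CK at -159.30° from the x-axis; with |CK| = 26.7, K = (-19.844, 8.0003). Then |QK| = |K − Q| = 5.4586.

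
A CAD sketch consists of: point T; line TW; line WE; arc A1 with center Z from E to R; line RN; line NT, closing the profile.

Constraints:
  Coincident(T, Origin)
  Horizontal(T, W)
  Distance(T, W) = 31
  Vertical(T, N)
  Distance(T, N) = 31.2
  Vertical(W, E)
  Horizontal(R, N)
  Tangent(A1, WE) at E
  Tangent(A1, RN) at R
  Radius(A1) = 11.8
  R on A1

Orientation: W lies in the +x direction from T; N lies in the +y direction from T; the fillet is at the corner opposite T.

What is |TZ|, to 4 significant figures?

27.29

T is at the origin; T and W share the same y with |TW| = 31.0 and W on the +x side, so W = (31.00, 0.000). T and N share the same x with |TN| = 31.2 and N on the +y side, so N = (0.000, 31.20). The virtual corner opposite T is at (31.00, 31.20). A1 meets WE tangentially, so ZE is at right angles to WE and the tangent condition forces ZR to be normal to RN, with radius 11.8, so the center Z sits 11.8 in from both sides at Z = (19.20, 19.40). Then |TZ| = |Z − T| = 27.29.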